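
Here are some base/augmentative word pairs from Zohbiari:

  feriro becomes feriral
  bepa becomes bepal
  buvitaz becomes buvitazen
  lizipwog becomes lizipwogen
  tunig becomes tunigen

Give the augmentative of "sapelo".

bepa and buvitaz both have last vowel 'a' yet inflect differently (bepal, buvitazen), so the last vowel is not what conditions the rule; whether the stem ends in a vowel or a consonant is.
"sapelo" ends in a vowel. The stems ending in a vowel (feriro → feriral, bepa → bepal) drop the final letter and add -al.
The other pattern: stems ending in a consonant add -en.
So sapelo → sapelal.

sapelal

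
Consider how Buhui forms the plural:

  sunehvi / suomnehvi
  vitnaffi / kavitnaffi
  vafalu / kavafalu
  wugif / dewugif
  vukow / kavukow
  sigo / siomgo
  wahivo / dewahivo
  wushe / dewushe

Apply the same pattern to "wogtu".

wahivo and sigo both end in -o yet inflect differently (dewahivo, siomgo), so the final letter is not what conditions the rule; the first letter is.
"wogtu" begins with w-. The stems beginning with w- (wugif → dewugif, wushe → dewushe, wahivo → dewahivo) add the prefix de-.
So wogtu → dewogtu.

dewogtu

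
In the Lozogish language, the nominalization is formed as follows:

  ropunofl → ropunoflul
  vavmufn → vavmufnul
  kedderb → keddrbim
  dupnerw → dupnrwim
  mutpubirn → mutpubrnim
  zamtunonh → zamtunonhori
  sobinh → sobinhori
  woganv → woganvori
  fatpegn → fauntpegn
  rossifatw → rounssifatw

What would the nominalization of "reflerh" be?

"reflerh" has second-to-last letter 'r'. The stems whose second-to-last letter is 'r' (kedderb → keddrbim, dupnerw → dupnrwim, mutpubirn → mutpubrnim) delete the last vowel and add -im.
The other patterns: stems whose second-to-last letter is 'f' add -ul; stems whose second-to-last letter is 'n' add -ori; stems whose second-to-last letter is 'g' or 't' insert -un- after the first vowel.
So reflerh → reflrhim.

reflrhim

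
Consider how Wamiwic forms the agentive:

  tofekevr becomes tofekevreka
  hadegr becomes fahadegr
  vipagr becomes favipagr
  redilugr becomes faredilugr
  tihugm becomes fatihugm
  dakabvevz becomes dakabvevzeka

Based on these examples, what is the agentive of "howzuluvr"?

howzuluvreka

"howzuluvr" has second-to-last letter 'v'. The stems whose second-to-last letter is 'v' (dakabvevz → dakabvevzeka, tofekevr → tofekevreka) add -eka.
The other pattern: stems whose second-to-last letter is 'g' add the prefix fa-.
So howzuluvr → howzuluvreka.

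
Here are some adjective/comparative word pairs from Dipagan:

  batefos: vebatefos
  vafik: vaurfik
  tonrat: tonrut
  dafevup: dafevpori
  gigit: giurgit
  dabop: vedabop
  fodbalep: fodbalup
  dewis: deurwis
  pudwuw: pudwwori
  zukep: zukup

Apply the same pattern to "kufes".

"kufes" has last vowel 'e'. The stems whose last vowel is 'e' (zukep → zukup, fodbalep → fodbalup) change the last vowel to 'u'.
The other patterns: stems whose last vowel is 'u' delete the last vowel and add -ori; stems whose last vowel is 'i' insert -ur- after the first vowel; stems whose last vowel is 'o' add the prefix ve-.
So kufes → kufus.

kufus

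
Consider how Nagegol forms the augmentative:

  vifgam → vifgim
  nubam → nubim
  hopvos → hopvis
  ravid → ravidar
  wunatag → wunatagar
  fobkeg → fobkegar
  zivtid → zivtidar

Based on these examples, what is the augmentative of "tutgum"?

"tutgum" ends in -m. The stems ending in -m (vifgam → vifgim, nubam → nubim) change the last vowel to 'i'.
The other pattern: stems ending in -d or -g add -ar.
So tutgum → tutgim.

tutgim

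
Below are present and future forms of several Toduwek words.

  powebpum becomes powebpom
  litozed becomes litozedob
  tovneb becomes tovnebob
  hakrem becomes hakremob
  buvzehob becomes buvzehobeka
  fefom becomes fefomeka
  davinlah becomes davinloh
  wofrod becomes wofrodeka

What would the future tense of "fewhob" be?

buvzehob and tovneb both end in -b yet inflect differently (buvzehobeka, tovnebob), so the final letter is not what conditions the rule; the last vowel is.
"fewhob" has last vowel 'o'. The stems whose last vowel is 'o' (wofrod → wofrodeka, fefom → fefomeka, buvzehob → buvzehobeka) add -eka.
So fewhob → fewhobeka.

fewhobeka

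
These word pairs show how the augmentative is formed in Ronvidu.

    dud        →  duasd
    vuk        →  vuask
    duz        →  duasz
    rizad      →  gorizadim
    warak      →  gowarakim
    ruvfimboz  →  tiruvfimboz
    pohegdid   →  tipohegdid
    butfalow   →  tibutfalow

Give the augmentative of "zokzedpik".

"zokzedpik" has 3 vowels. The stems with 3 vowels (ruvfimboz → tiruvfimboz, pohegdid → tipohegdid, butfalow → tibutfalow) add the prefix ti-.
So zokzedpik → tizokzedpik.

tizokzedpik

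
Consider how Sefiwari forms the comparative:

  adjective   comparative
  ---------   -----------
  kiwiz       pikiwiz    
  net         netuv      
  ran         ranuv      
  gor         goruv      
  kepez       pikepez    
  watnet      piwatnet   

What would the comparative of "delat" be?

net and watnet both end in -t yet inflect differently (netuv, piwatnet), so the final letter is not what conditions the rule; the number of vowels is.
"delat" has 2 vowels. The stems with 2 vowels (watnet → piwatnet, kepez → pikepez, kiwiz → pikiwiz) add the prefix pi-.
So delat → pidelat.

pidelat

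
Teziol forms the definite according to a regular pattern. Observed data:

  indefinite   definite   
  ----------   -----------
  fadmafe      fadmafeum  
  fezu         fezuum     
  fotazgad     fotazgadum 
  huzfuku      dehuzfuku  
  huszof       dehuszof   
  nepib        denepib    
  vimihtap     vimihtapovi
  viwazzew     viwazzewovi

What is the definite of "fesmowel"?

"fesmowel" begins with f-. The stems beginning with f- (fadmafe → fadmafeum, fezu → fezuum, fotazgad → fotazgadum) add -um.
So fesmowel → fesmowelum.

fesmowelum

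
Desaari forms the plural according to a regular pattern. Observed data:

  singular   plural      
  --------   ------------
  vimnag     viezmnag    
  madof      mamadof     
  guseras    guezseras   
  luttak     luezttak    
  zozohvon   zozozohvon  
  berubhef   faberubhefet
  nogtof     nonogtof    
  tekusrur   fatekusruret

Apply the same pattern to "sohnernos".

sosohnernos

"sohnernos" has last vowel 'o'. The stems whose last vowel is 'o' (madof → mamadof, zozohvon → zozozohvon, nogtof → nonogtof) repeat the first consonant+vowel as a prefix.
The other patterns: stems whose last vowel is 'a' insert -ez- after the first vowel; stems whose last vowel is 'e' or 'u' add fa- … -et around the stem.
So sohnernos → sosohnernos.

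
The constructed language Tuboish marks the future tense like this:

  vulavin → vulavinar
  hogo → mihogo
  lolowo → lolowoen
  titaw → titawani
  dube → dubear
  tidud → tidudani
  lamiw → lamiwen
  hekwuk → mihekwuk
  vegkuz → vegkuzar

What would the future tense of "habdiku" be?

mihabdiku

hogo and lolowo both end in -o yet inflect differently (mihogo, lolowoen), so the final letter is not what conditions the rule; the first letter is.
"habdiku" begins with h-. The stems beginning with h- (hekwuk → mihekwuk, hogo → mihogo) add the prefix mi-.
The other patterns: stems beginning with t- add -ani; stems beginning with l- add -en; stems beginning with d- or v- add -ar.
So habdiku → mihabdiku.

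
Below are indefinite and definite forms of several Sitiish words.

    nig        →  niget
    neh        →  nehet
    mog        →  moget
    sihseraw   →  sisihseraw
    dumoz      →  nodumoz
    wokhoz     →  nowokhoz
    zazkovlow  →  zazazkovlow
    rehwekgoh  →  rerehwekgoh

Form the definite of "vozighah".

vovozighah

"vozighah" has 3 vowels. The stems with 3 vowels (sihseraw → sisihseraw, zazkovlow → zazazkovlow, rehwekgoh → rerehwekgoh) repeat the first consonant+vowel as a prefix.
The other patterns: stems with 1 vowel add -et; stems with 2 vowels add the prefix no-.
So vozighah → vovozighah.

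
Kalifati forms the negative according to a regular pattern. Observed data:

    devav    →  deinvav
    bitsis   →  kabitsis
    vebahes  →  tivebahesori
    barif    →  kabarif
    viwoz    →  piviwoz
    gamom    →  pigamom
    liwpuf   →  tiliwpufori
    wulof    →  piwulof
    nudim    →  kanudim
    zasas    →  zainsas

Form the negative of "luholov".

piluholov

zasas and vebahes both end in -s yet inflect differently (zainsas, tivebahesori), so the final letter is not what conditions the rule; the last vowel is.
"luholov" has last vowel 'o'. The stems whose last vowel is 'o' (viwoz → piviwoz, wulof → piwulof, gamom → pigamom) add the prefix pi-.
So luholov → piluholov.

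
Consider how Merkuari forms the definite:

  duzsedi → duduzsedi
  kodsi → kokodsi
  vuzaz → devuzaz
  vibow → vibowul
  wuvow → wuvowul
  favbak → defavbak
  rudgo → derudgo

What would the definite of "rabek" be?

derabek

"rabek" ends in -k. The one such stem in the data (favbak → defavbak) adds the prefix de-, so the same rule applies.
So rabek → derabek.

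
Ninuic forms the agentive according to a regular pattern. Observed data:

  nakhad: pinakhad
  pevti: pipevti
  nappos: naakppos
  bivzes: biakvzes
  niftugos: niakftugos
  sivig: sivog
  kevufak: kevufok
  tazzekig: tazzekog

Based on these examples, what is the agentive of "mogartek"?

pevti and sivig both have last vowel 'i' yet inflect differently (pipevti, sivog), so the last vowel is not what conditions the rule; the final letter is.
"mogartek" ends in -k. The one such stem in the data (kevufak → kevufok) changes the last vowel to 'o' (as do sivig, tazzekig), so the same rule applies.
So mogartek → mogartok.

mogartok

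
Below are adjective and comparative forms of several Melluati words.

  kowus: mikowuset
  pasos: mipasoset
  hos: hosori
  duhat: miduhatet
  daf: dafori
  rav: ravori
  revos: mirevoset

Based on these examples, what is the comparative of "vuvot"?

mivuvotet

"vuvot" has 2 vowels. The stems with 2 vowels (revos → mirevoset, duhat → miduhatet, pasos → mipasoset) add mi- … -et around the stem.
So vuvot → mivuvotet.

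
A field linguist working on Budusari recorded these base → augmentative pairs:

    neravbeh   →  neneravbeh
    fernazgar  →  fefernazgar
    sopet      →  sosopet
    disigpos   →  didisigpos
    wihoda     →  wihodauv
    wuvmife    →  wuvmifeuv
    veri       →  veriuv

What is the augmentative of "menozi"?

fernazgar and wihoda both have last vowel 'a' yet inflect differently (fefernazgar, wihodauv), so the last vowel is not what conditions the rule; whether the stem ends in a vowel or a consonant is.
"menozi" ends in a vowel. The stems ending in a vowel (wihoda → wihodauv, wuvmife → wuvmifeuv, veri → veriuv) add -uv.
So menozi → menoziuv.

menoziuv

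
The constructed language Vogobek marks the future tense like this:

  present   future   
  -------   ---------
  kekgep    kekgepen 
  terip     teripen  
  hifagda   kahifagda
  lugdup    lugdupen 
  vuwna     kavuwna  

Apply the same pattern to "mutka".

kamutka

lugdup and vuwna both have 2 vowels yet inflect differently (lugdupen, kavuwna), so the number of vowels is not what conditions the rule; whether the stem ends in a vowel or a consonant is.
"mutka" ends in a vowel. The stems ending in a vowel (hifagda → kahifagda, vuwna → kavuwna) add the prefix ka-.
The other pattern: stems ending in a consonant add -en.
So mutka → kamutka.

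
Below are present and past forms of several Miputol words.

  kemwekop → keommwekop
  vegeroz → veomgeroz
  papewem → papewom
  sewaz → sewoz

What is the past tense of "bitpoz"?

vegeroz and sewaz both end in -z yet inflect differently (veomgeroz, sewoz), so the final letter is not what conditions the rule; the last vowel is.
"bitpoz" has last vowel 'o'. The stems whose last vowel is 'o' (vegeroz → veomgeroz, kemwekop → keommwekop) insert -om- after the first vowel.
So bitpoz → biomtpoz.

biomtpoz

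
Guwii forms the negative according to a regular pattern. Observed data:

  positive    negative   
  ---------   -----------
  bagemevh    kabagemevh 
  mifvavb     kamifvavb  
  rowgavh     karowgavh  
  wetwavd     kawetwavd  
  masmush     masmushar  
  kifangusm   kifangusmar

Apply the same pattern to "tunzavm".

bagemevh and masmush both end in -h yet inflect differently (kabagemevh, masmushar), so the final letter is not what conditions the rule; the second-to-last letter is.
"tunzavm" has second-to-last letter 'v'. The stems whose second-to-last letter is 'v' (bagemevh → kabagemevh, mifvavb → kamifvavb, rowgavh → karowgavh) add the prefix ka-.
So tunzavm → katunzavm.

katunzavm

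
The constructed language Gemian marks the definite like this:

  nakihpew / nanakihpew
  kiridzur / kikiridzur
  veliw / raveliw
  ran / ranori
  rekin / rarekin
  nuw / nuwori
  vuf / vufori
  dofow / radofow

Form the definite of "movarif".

momovarif

nuw and dofow both end in -w yet inflect differently (nuwori, radofow), so the final letter is not what conditions the rule; the number of vowels is.
"movarif" has 3 vowels. The stems with 3 vowels (kiridzur → kikiridzur, nakihpew → nanakihpew) repeat the first consonant+vowel as a prefix.
The other patterns: stems with 1 vowel add -ori; stems with 2 vowels add the prefix ra-.
So movarif → momovarif.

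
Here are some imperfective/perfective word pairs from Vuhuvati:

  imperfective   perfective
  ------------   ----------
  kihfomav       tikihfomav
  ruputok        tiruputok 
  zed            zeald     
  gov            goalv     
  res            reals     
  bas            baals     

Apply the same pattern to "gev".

kihfomav and gov both end in -v yet inflect differently (tikihfomav, goalv), so the final letter is not what conditions the rule; the number of vowels is.
"gev" has 1 vowel. The stems with 1 vowel (zed → zeald, gov → goalv, res → reals) insert -al- after the first vowel.
The other pattern: stems with 3 vowels add the prefix ti-.
So gev → gealv.

gealv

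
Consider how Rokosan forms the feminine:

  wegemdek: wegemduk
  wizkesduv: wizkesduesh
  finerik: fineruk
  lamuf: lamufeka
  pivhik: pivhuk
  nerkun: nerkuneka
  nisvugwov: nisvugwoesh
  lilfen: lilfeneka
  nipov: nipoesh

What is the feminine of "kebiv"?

wegemdek and lilfen both have last vowel 'e' yet inflect differently (wegemduk, lilfeneka), so the last vowel is not what conditions the rule; the final letter is.
"kebiv" ends in -v. The stems ending in -v (nipov → nipoesh, wizkesduv → wizkesduesh, nisvugwov → nisvugwoesh) drop the final letter and add -esh.
The other patterns: stems ending in -k change the last vowel to 'u'; stems ending in -f or -n add -eka.
So kebiv → kebiesh.

kebiesh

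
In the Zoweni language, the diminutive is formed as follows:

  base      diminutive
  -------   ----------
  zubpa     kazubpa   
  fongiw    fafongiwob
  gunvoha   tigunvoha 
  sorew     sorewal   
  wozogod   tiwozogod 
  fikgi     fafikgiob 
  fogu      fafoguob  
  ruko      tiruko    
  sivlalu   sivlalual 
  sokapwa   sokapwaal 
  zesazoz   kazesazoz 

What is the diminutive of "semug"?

semugal

fogu and sivlalu both end in -u yet inflect differently (fafoguob, sivlalual), so the final letter is not what conditions the rule; the first letter is.
"semug" begins with s-. The stems beginning with s- (sivlalu → sivlalual, sokapwa → sokapwaal, sorew → sorewal) add -al.
The other patterns: stems beginning with f- add fa- … -ob around the stem; stems beginning with z- add the prefix ka-; stems beginning with g-, r- or w- add the prefix ti-.
So semug → semugal.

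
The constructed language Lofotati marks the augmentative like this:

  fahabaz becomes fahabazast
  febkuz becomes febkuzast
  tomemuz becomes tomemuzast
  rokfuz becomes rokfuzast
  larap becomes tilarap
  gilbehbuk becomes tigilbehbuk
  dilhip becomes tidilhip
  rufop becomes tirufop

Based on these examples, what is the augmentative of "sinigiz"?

fahabaz and larap both have last vowel 'a' yet inflect differently (fahabazast, tilarap), so the last vowel is not what conditions the rule; the final letter is.
"sinigiz" ends in -z. The stems ending in -z (fahabaz → fahabazast, febkuz → febkuzast, tomemuz → tomemuzast) add -ast.
The other pattern: stems ending in -k or -p add the prefix ti-.
So sinigiz → sinigizast.

sinigizast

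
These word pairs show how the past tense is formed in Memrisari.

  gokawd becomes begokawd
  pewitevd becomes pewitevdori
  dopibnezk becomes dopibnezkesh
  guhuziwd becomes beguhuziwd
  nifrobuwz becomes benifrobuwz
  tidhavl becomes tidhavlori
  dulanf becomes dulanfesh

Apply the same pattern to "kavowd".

guhuziwd and pewitevd both end in -d yet inflect differently (beguhuziwd, pewitevdori), so the final letter is not what conditions the rule; the second-to-last letter is.
"kavowd" has second-to-last letter 'w'. The stems whose second-to-last letter is 'w' (guhuziwd → beguhuziwd, nifrobuwz → benifrobuwz, gokawd → begokawd) add the prefix be-.
So kavowd → bekavowd.

bekavowd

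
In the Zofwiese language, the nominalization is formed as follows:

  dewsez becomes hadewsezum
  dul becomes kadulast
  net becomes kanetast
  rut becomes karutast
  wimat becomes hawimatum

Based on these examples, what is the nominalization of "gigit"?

"gigit" has 2 vowels. The stems with 2 vowels (wimat → hawimatum, dewsez → hadewsezum) add ha- … -um around the stem.
So gigit → hagigitum.

hagigitum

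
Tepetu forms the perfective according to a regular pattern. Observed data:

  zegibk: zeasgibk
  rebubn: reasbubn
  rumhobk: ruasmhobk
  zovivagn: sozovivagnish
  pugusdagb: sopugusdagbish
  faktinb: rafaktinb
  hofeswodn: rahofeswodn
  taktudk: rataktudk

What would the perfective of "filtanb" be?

rebubn and zovivagn both end in -n yet inflect differently (reasbubn, sozovivagnish), so the final letter is not what conditions the rule; the second-to-last letter is.
"filtanb" has second-to-last letter 'n'. The one such stem in the data (faktinb → rafaktinb) adds the prefix ra-, so the same rule applies.
So filtanb → rafiltanb.

rafiltanb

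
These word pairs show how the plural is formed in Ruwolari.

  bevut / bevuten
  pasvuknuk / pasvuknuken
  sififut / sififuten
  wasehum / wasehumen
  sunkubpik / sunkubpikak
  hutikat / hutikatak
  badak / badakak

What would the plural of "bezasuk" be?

pasvuknuk and sunkubpik both end in -k yet inflect differently (pasvuknuken, sunkubpikak), so the final letter is not what conditions the rule; the last vowel is.
"bezasuk" has last vowel 'u'. The stems whose last vowel is 'u' (wasehum → wasehumen, bevut → bevuten, pasvuknuk → pasvuknuken) add -en.
The other pattern: stems whose last vowel is 'a' or 'i' add -ak.
So bezasuk → bezasuken.

bezasuken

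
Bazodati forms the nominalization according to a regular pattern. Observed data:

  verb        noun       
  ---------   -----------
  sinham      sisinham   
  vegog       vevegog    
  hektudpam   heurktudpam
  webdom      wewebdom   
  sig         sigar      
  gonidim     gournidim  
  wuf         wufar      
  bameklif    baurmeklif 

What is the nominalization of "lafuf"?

sig and vegog both end in -g yet inflect differently (sigar, vevegog), so the final letter is not what conditions the rule; the number of vowels is.
"lafuf" has 2 vowels. The stems with 2 vowels (webdom → wewebdom, vegog → vevegog, sinham → sisinham) repeat the first consonant+vowel as a prefix.
The other patterns: stems with 1 vowel add -ar; stems with 3 vowels insert -ur- after the first vowel.
So lafuf → lalafuf.

lalafuf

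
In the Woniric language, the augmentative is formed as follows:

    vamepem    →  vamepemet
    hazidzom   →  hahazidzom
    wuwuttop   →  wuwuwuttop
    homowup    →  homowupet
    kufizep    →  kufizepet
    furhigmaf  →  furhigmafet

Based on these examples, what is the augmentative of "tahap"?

tahapet

wuwuttop and homowup both end in -p yet inflect differently (wuwuwuttop, homowupet), so the final letter is not what conditions the rule; the last vowel is.
"tahap" has last vowel 'a'. The one such stem in the data (furhigmaf → furhigmafet) adds -et, so the same rule applies.
So tahap → tahapet.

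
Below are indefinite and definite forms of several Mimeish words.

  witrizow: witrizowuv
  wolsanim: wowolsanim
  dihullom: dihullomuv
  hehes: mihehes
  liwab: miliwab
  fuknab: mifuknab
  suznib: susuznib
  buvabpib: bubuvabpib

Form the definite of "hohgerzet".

dihullom and wolsanim both end in -m yet inflect differently (dihullomuv, wowolsanim), so the final letter is not what conditions the rule; the last vowel is.
"hohgerzet" has last vowel 'e'. The one such stem in the data (hehes → mihehes) adds the prefix mi-, so the same rule applies.
The other patterns: stems whose last vowel is 'o' add -uv; stems whose last vowel is 'i' repeat the first consonant+vowel as a prefix.
So hohgerzet → mihohgerzet.

mihohgerzet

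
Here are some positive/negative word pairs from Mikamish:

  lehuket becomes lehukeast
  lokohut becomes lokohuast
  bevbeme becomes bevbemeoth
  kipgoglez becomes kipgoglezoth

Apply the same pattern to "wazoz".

lehuket and bevbeme both have last vowel 'e' yet inflect differently (lehukeast, bevbemeoth), so the last vowel is not what conditions the rule; the final letter is.
"wazoz" ends in -z. The one such stem in the data (kipgoglez → kipgoglezoth) adds -oth, so the same rule applies.
The other pattern: stems ending in -t drop the final letter and add -ast.
So wazoz → wazozoth.

wazozoth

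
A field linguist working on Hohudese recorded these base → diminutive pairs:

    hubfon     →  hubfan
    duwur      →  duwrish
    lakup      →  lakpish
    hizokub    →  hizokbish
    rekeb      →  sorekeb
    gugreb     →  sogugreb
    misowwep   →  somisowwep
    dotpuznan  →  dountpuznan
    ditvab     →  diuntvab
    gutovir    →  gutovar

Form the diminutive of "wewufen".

"wewufen" has last vowel 'e'. The stems whose last vowel is 'e' (gugreb → sogugreb, misowwep → somisowwep, rekeb → sorekeb) add the prefix so-.
So wewufen → sowewufen.

sowewufen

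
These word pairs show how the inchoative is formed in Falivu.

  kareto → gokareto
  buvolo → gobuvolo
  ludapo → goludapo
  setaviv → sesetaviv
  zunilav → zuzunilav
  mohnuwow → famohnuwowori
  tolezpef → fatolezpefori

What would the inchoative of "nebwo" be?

"nebwo" ends in -o. The stems ending in -o (kareto → gokareto, buvolo → gobuvolo, ludapo → goludapo) add the prefix go-.
So nebwo → gonebwo.

gonebwo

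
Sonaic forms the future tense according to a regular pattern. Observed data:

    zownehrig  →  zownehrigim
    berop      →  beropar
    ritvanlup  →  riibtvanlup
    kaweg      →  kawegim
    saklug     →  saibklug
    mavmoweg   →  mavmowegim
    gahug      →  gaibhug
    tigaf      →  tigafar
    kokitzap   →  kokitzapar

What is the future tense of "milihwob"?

milihwobar

"milihwob" has last vowel 'o'. The one such stem in the data (berop → beropar) adds -ar, so the same rule applies.
The other patterns: stems whose last vowel is 'e' or 'i' add -im; stems whose last vowel is 'u' insert -ib- after the first vowel.
So milihwob → milihwobar.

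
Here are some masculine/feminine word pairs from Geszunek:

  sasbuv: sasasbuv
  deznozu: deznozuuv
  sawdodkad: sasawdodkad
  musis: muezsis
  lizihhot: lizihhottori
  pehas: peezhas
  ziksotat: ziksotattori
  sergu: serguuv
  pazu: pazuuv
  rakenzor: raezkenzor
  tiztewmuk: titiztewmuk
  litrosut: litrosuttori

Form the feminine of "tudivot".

tudivottori

litrosut and pazu both have last vowel 'u' yet inflect differently (litrosuttori, pazuuv), so the last vowel is not what conditions the rule; the final letter is.
"tudivot" ends in -t. The stems ending in -t (ziksotat → ziksotattori, litrosut → litrosuttori, lizihhot → lizihhottori) double the final consonant and add -ori.
The other patterns: stems ending in -u add -uv; stems ending in -r or -s insert -ez- after the first vowel; stems ending in -d, -k or -v repeat the first consonant+vowel as a prefix.
So tudivot → tudivottori.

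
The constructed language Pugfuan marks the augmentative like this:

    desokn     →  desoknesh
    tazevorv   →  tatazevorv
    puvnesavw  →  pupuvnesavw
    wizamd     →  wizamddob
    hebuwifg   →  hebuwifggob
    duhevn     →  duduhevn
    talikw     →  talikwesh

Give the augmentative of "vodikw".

vodikwesh

"vodikw" has second-to-last letter 'k'. The stems whose second-to-last letter is 'k' (desokn → desoknesh, talikw → talikwesh) add -esh.
So vodikw → vodikwesh.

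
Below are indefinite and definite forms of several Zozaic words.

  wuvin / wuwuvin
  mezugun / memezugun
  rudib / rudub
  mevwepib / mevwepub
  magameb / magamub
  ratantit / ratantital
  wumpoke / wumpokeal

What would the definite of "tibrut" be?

"tibrut" ends in -t. The one such stem in the data (ratantit → ratantital) adds -al, so the same rule applies.
The other patterns: stems ending in -n repeat the first consonant+vowel as a prefix; stems ending in -b change the last vowel to 'u'.
So tibrut → tibrutal.

tibrutal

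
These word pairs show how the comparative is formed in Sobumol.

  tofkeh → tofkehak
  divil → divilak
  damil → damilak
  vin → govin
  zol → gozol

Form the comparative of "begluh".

begluhak

divil and zol both end in -l yet inflect differently (divilak, gozol), so the final letter is not what conditions the rule; the number of vowels is.
"begluh" has 2 vowels. The stems with 2 vowels (tofkeh → tofkehak, divil → divilak, damil → damilak) add -ak.
So begluh → begluhak.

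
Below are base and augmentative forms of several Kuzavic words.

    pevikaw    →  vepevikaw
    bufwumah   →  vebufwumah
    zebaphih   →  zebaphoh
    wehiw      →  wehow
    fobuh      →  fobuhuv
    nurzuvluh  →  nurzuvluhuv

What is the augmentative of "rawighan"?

"rawighan" has last vowel 'a'. The stems whose last vowel is 'a' (pevikaw → vepevikaw, bufwumah → vebufwumah) add the prefix ve-.
So rawighan → verawighan.

verawighan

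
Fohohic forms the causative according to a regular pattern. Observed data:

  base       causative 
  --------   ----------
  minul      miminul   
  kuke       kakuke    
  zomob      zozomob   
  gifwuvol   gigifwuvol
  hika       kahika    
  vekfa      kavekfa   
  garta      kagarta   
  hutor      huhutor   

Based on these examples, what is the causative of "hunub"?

huhunub

"hunub" ends in a consonant. The stems ending in a consonant (hutor → huhutor, minul → miminul, gifwuvol → gigifwuvol) repeat the first consonant+vowel as a prefix.
The other pattern: stems ending in a vowel add the prefix ka-.
So hunub → huhunub.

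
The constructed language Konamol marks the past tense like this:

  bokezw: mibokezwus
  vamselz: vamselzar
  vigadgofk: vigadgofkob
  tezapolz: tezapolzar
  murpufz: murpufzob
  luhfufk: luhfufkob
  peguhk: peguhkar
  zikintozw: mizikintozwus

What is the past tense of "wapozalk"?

murpufz and tezapolz both end in -z yet inflect differently (murpufzob, tezapolzar), so the final letter is not what conditions the rule; the second-to-last letter is.
"wapozalk" has second-to-last letter 'l'. The stems whose second-to-last letter is 'l' (tezapolz → tezapolzar, vamselz → vamselzar) add -ar.
So wapozalk → wapozalkar.

wapozalkar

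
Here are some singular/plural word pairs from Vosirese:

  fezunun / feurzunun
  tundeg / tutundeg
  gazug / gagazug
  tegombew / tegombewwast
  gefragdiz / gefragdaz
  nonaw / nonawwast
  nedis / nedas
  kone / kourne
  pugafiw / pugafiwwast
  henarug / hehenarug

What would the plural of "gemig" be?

"gemig" ends in -g. The stems ending in -g (gazug → gagazug, henarug → hehenarug, tundeg → tutundeg) repeat the first consonant+vowel as a prefix.
The other patterns: stems ending in -w double the final consonant and add -ast; stems ending in -s or -z change the last vowel to 'a'; stems ending in -e or -n insert -ur- after the first vowel.
So gemig → gegemig.

gegemig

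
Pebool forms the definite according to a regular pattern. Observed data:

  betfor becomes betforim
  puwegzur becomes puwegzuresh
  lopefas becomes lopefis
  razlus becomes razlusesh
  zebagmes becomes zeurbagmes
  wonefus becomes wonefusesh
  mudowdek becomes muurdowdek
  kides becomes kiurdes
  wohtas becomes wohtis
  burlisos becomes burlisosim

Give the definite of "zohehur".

zohehuresh

burlisos and kides both end in -s yet inflect differently (burlisosim, kiurdes), so the final letter is not what conditions the rule; the last vowel is.
"zohehur" has last vowel 'u'. The stems whose last vowel is 'u' (wonefus → wonefusesh, puwegzur → puwegzuresh, razlus → razlusesh) add -esh.
So zohehur → zohehuresh.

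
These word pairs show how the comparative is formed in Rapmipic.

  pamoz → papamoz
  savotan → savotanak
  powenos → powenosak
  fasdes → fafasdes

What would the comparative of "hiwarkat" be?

powenos and fasdes both end in -s yet inflect differently (powenosak, fafasdes), so the final letter is not what conditions the rule; the number of vowels is.
"hiwarkat" has 3 vowels. The stems with 3 vowels (savotan → savotanak, powenos → powenosak) add -ak.
The other pattern: stems with 2 vowels repeat the first consonant+vowel as a prefix.
So hiwarkat → hiwarkatak.

hiwarkatak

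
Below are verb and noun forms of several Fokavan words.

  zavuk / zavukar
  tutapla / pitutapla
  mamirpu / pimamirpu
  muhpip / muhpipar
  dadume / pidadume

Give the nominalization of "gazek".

gazekar

mamirpu and zavuk both have last vowel 'u' yet inflect differently (pimamirpu, zavukar), so the last vowel is not what conditions the rule; whether the stem ends in a vowel or a consonant is.
"gazek" ends in a consonant. The stems ending in a consonant (muhpip → muhpipar, zavuk → zavukar) add -ar.
The other pattern: stems ending in a vowel add the prefix pi-.
So gazek → gazekar.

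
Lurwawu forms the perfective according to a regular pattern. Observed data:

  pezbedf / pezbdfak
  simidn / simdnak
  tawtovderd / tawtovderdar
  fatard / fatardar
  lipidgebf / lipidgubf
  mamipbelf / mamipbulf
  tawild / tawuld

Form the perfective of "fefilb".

pezbedf and lipidgebf both end in -f yet inflect differently (pezbdfak, lipidgubf), so the final letter is not what conditions the rule; the second-to-last letter is.
"fefilb" has second-to-last letter 'l'. The stems whose second-to-last letter is 'l' (mamipbelf → mamipbulf, tawild → tawuld) change the last vowel to 'u'.
The other patterns: stems whose second-to-last letter is 'd' delete the last vowel and add -ak; stems whose second-to-last letter is 'r' add -ar.
So fefilb → fefulb.

fefulb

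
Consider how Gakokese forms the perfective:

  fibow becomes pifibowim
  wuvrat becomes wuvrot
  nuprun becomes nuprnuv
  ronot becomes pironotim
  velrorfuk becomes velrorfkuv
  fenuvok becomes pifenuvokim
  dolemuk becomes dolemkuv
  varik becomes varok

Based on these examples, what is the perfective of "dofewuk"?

dofewkuv

fenuvok and dolemuk both end in -k yet inflect differently (pifenuvokim, dolemkuv), so the final letter is not what conditions the rule; the last vowel is.
"dofewuk" has last vowel 'u'. The stems whose last vowel is 'u' (dolemuk → dolemkuv, velrorfuk → velrorfkuv, nuprun → nuprnuv) delete the last vowel and add -uv.
So dofewuk → dofewkuv.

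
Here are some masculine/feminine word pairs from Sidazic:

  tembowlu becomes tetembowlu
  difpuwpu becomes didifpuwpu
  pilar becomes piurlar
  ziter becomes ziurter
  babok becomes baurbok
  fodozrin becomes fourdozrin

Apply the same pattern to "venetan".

difpuwpu and fodozrin both have 3 vowels yet inflect differently (didifpuwpu, fourdozrin), so the number of vowels is not what conditions the rule; whether the stem ends in a vowel or a consonant is.
"venetan" ends in a consonant. The stems ending in a consonant (fodozrin → fourdozrin, ziter → ziurter, babok → baurbok) insert -ur- after the first vowel.
The other pattern: stems ending in a vowel repeat the first consonant+vowel as a prefix.
So venetan → veurnetan.

veurnetan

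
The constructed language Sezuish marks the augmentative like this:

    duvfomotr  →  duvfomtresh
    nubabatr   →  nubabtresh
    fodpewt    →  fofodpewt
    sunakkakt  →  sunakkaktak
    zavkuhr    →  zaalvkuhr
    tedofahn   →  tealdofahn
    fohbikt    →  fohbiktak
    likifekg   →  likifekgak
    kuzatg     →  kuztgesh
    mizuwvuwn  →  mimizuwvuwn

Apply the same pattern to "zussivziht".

zualssivziht

fodpewt and sunakkakt both end in -t yet inflect differently (fofodpewt, sunakkaktak), so the final letter is not what conditions the rule; the second-to-last letter is.
"zussivziht" has second-to-last letter 'h'. The stems whose second-to-last letter is 'h' (zavkuhr → zaalvkuhr, tedofahn → tealdofahn) insert -al- after the first vowel.
The other patterns: stems whose second-to-last letter is 'w' repeat the first consonant+vowel as a prefix; stems whose second-to-last letter is 'k' add -ak; stems whose second-to-last letter is 't' delete the last vowel and add -esh.
So zussivziht → zualssivziht.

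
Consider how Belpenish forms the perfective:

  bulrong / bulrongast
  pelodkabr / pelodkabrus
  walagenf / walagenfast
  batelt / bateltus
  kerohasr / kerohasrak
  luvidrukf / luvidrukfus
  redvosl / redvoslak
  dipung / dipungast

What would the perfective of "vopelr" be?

kerohasr and pelodkabr both end in -r yet inflect differently (kerohasrak, pelodkabrus), so the final letter is not what conditions the rule; the second-to-last letter is.
"vopelr" has second-to-last letter 'l'. The one such stem in the data (batelt → bateltus) adds -us, so the same rule applies.
The other patterns: stems whose second-to-last letter is 'n' add -ast; stems whose second-to-last letter is 's' add -ak.
So vopelr → vopelrus.

vopelrus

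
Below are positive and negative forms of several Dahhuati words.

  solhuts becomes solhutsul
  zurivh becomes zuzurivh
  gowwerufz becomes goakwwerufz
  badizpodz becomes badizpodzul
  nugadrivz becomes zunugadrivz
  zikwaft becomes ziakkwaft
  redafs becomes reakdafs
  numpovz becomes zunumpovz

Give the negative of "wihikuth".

wihikuthul

gowwerufz and numpovz both end in -z yet inflect differently (goakwwerufz, zunumpovz), so the final letter is not what conditions the rule; the second-to-last letter is.
"wihikuth" has second-to-last letter 't'. The one such stem in the data (solhuts → solhutsul) adds -ul, so the same rule applies.
The other patterns: stems whose second-to-last letter is 'f' insert -ak- after the first vowel; stems whose second-to-last letter is 'v' add the prefix zu-.
So wihikuth → wihikuthul.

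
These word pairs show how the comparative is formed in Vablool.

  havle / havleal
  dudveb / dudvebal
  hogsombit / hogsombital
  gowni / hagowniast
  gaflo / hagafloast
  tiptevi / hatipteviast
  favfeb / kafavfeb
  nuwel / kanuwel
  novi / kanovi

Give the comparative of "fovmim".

kafovmim

dudveb and favfeb both end in -b yet inflect differently (dudvebal, kafavfeb), so the final letter is not what conditions the rule; the first letter is.
"fovmim" begins with f-. The one such stem in the data (favfeb → kafavfeb) adds the prefix ka-, so the same rule applies.
The other patterns: stems beginning with d- or h- add -al; stems beginning with g- or t- add ha- … -ast around the stem.
So fovmim → kafovmim.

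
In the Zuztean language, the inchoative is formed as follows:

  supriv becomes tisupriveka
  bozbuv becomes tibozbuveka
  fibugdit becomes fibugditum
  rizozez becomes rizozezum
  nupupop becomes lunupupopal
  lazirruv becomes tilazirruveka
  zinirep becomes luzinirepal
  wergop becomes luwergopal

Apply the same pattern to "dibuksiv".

tidibuksiveka

zinirep and rizozez both have last vowel 'e' yet inflect differently (luzinirepal, rizozezum), so the last vowel is not what conditions the rule; the final letter is.
"dibuksiv" ends in -v. The stems ending in -v (lazirruv → tilazirruveka, supriv → tisupriveka, bozbuv → tibozbuveka) add ti- … -eka around the stem.
The other patterns: stems ending in -p add lu- … -al around the stem; stems ending in -t or -z add -um.
So dibuksiv → tidibuksiveka.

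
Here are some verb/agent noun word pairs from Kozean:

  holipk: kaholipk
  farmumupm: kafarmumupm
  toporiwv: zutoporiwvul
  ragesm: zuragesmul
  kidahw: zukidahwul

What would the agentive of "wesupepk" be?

farmumupm and ragesm both end in -m yet inflect differently (kafarmumupm, zuragesmul), so the final letter is not what conditions the rule; the second-to-last letter is.
"wesupepk" has second-to-last letter 'p'. The stems whose second-to-last letter is 'p' (holipk → kaholipk, farmumupm → kafarmumupm) add the prefix ka-.
So wesupepk → kawesupepk.

kawesupepk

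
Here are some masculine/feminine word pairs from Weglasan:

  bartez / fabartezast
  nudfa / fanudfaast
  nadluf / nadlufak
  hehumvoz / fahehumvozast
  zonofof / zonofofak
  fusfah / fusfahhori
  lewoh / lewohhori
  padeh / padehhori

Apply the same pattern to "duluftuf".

zonofof and lewoh both have last vowel 'o' yet inflect differently (zonofofak, lewohhori), so the last vowel is not what conditions the rule; the final letter is.
"duluftuf" ends in -f. The stems ending in -f (nadluf → nadlufak, zonofof → zonofofak) add -ak.
The other patterns: stems ending in -h double the final consonant and add -ori; stems ending in -a or -z add fa- … -ast around the stem.
So duluftuf → duluftufak.

duluftufak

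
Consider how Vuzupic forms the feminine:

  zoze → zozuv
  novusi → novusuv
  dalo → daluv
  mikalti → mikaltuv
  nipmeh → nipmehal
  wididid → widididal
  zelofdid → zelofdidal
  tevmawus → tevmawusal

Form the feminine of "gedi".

"gedi" ends in a vowel. The stems ending in a vowel (zoze → zozuv, novusi → novusuv, dalo → daluv) drop the final letter and add -uv.
The other pattern: stems ending in a consonant add -al.
So gedi → geduv.

geduv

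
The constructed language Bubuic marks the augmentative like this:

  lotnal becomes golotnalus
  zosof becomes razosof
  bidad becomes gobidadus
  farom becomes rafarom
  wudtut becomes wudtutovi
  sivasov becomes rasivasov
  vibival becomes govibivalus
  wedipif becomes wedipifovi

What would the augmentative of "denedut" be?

denedutovi

zosof and wedipif both end in -f yet inflect differently (razosof, wedipifovi), so the final letter is not what conditions the rule; the last vowel is.
"denedut" has last vowel 'u'. The one such stem in the data (wudtut → wudtutovi) adds -ovi, so the same rule applies.
The other patterns: stems whose last vowel is 'a' add go- … -us around the stem; stems whose last vowel is 'o' add the prefix ra-.
So denedut → denedutovi.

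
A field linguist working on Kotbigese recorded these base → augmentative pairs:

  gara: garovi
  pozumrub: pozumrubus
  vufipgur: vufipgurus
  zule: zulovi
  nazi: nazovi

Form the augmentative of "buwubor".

buwuborus

"buwubor" ends in a consonant. The stems ending in a consonant (pozumrub → pozumrubus, vufipgur → vufipgurus) add -us.
The other pattern: stems ending in a vowel drop the final letter and add -ovi.
So buwubor → buwuborus.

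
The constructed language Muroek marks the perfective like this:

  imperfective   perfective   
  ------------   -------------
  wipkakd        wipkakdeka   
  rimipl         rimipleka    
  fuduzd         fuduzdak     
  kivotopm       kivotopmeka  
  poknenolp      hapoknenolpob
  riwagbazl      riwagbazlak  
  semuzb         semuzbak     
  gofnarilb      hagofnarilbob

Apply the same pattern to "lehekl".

lehekleka

gofnarilb and semuzb both end in -b yet inflect differently (hagofnarilbob, semuzbak), so the final letter is not what conditions the rule; the second-to-last letter is.
"lehekl" has second-to-last letter 'k'. The one such stem in the data (wipkakd → wipkakdeka) adds -eka, so the same rule applies.
The other patterns: stems whose second-to-last letter is 'l' add ha- … -ob around the stem; stems whose second-to-last letter is 'z' add -ak.
So lehekl → lehekleka.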